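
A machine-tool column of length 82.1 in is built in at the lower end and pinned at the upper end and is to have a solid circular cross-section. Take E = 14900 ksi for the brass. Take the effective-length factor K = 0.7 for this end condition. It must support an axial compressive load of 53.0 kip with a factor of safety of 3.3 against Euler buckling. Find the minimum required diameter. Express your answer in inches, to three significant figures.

Required P_cr = n·P = 3.3 × 53.0 = 174.9 kip
L_e = K·L = 0.7 × 82.1 = 57.47 in
Required I = P_cr·L_e²/(π²E) = 1.749×10^5 × 57.47² / (π² × 1.49×10^7) = 3.928 in⁴
Solid circle: I = πd⁴/64  ⇒  d = (64I/π)^(1/4) = (64×3.928/π)^(1/4) = 2.99 in

d ≈ 2.99 in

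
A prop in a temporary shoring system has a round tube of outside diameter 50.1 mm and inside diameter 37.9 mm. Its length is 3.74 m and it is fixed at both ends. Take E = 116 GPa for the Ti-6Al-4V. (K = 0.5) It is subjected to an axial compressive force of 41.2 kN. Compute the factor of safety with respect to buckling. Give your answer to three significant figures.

n ≈ 1.65

d_o = 50.1 mm, d_i = 37.9 mm
I = π(d_o⁴ − d_i⁴)/64 = π(50.1⁴ − 37.90⁴)/64 = 2.080×10^5 mm⁴
I = 2.080×10^5 mm⁴ = 2.080×10^-7 m⁴
Effective length L_e = K·L = 0.5 × 3.74 = 1.870 m
P_cr = π²EI / L_e² = π² × 116×10⁹ × 2.080×10^-7 / 1.870² = 6.809×10^4 N
Factor of safety n = P_cr / P = 68.091 / 41.2 = 1.65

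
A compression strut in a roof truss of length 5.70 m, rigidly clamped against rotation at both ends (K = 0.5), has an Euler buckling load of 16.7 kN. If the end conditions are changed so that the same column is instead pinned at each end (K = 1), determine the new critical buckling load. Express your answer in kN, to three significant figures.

P_cr ∝ 1/K², so P_cr,new = P_cr,old × (K_old/K_new)² = 16.7 × (0.5/1)²
= 16.7 × 0.2500 = 4.18 kN

P_cr ≈ 4.18 kN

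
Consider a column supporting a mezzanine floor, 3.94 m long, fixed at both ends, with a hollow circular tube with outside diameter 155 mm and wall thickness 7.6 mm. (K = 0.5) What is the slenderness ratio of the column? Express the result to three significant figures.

λ ≈ 37.8

Inner diameter d_i = 155 − 2×7.6 = 139.8 mm
I = π(d_o⁴ − d_i⁴)/64 = π(155⁴ − 139.8⁴)/64 = 9.583×10^6 mm⁴
A = 3.519×10^3 mm²;  r_min = √(I/A) = √(9.583×10^6/3.519×10^3) = 52.18 mm
L_e = K·L = 0.5 × 3.94 m = 1.970 m = 1970.0 mm
λ = L_e / r_min = 1970.0 / 52.18 = 37.8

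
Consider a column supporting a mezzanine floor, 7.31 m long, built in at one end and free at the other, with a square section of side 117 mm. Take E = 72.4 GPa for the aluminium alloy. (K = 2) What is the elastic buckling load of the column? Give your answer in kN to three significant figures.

I = a⁴/12 = 117⁴/12 = 1.562×10^7 mm⁴
I = 1.562×10^7 mm⁴ = 1.562×10^-5 m⁴
Effective length L_e = K·L = 2 × 7.31 = 14.62 m
P_cr = π²EI / L_e² = π² × 72.4×10⁹ × 1.562×10^-5 / 14.62² = 5.220×10^4 N

P_cr ≈ 52.2 kN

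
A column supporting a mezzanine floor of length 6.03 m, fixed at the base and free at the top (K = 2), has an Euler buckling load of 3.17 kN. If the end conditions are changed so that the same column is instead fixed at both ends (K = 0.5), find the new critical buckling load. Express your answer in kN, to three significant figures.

P_cr ≈ 50.7 kN

P_cr ∝ 1/K², so P_cr,new = P_cr,old × (K_old/K_new)² = 3.17 × (2/0.5)²
= 3.17 × 16.00 = 50.7 kN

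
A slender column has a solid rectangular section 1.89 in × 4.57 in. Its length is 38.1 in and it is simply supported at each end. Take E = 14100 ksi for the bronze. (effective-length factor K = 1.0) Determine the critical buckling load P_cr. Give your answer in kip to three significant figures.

P_cr ≈ 246 kip

Buckling occurs about the weak axis: I_min = h·b³/12 with b = 1.89 in (the shorter side).
I_min = 4.57×1.89³/12 = 2.571 in⁴
Effective length L_e = K·L = 1 × 38.1 = 38.10 in
P_cr = π²EI / L_e² = π² × 14100×10³ × 2.571 / 38.10² = 2.465×10^5 lb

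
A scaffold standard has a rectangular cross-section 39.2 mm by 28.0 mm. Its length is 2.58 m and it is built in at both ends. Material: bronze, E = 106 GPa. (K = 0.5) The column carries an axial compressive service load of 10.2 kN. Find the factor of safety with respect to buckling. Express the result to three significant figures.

Buckling occurs about the weak axis: I_min = h·b³/12 with b = 28.0 mm (the shorter side).
I_min = 39.2×28.0³/12 = 7.171×10^4 mm⁴
I = 7.171×10^4 mm⁴ = 7.171×10^-8 m⁴
Effective length L_e = K·L = 0.5 × 2.58 = 1.290 m
P_cr = π²EI / L_e² = π² × 106×10⁹ × 7.171×10^-8 / 1.290² = 4.508×10^4 N
Factor of safety n = P_cr / P = 45.082 / 10.2 = 4.42

n ≈ 4.42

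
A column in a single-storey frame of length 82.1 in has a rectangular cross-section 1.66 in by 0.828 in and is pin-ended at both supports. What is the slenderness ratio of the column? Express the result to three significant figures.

λ ≈ 343

For a rectangle r_min = b/√12 = 0.828/√12 = 0.2390 in
L_e = K·L = 1 × 82.1 = 82.10 in
λ = L_e / r_min = 82.100 / 0.2390 = 343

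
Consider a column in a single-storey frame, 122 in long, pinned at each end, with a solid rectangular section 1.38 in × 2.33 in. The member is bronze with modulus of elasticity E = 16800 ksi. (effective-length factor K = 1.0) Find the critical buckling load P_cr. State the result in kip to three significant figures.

Buckling occurs about the weak axis: I_min = h·b³/12 with b = 1.38 in (the shorter side).
I_min = 2.33×1.38³/12 = 0.5103 in⁴
Effective length L_e = K·L = 1 × 122 = 122.0 in
P_cr = π²EI / L_e² = π² × 16800×10³ × 0.5103 / 122.0² = 5.685×10^3 lb

P_cr ≈ 5.68 kip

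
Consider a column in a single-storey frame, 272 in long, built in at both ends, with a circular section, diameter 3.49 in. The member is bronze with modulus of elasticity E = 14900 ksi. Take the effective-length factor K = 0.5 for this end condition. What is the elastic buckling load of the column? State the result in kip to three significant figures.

I = πd⁴/64 = π×3.49⁴/64 = 7.282 in⁴
Effective length L_e = K·L = 0.5 × 272 = 136.0 in
P_cr = π²EI / L_e² = π² × 14900×10³ × 7.282 / 136.0² = 5.790×10^4 lb

P_cr ≈ 57.9 kip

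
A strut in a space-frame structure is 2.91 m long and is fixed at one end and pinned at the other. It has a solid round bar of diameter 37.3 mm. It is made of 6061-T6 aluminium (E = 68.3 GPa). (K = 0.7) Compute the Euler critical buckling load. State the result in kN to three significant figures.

P_cr ≈ 15.4 kN

I = πd⁴/64 = π×37.3⁴/64 = 9.502×10^4 mm⁴
I = 9.502×10^4 mm⁴ = 9.502×10^-8 m⁴
Effective length L_e = K·L = 0.7 × 2.91 = 2.037 m
P_cr = π²EI / L_e² = π² × 68.3×10⁹ × 9.502×10^-8 / 2.037² = 1.544×10^4 N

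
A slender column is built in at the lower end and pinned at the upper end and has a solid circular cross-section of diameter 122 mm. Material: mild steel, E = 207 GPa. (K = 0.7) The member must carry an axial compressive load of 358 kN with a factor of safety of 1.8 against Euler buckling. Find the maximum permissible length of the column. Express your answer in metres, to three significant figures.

L_max ≈ 8.39 m

I = πd⁴/64 = π×122⁴/64 = 1.087×10^7 mm⁴
I = 1.087×10^-5 m⁴
Required critical load P_cr = n·P = 1.8 × 358 = 644.4 kN = 6.444×10^5 N
From P_cr = π²EI/(K·L)²:  L = (1/K)·√(π²EI/P_cr) = (1/0.7)·√(π²×2.07×10^11×1.087×10^-5/6.444×10^5)
L = 8.39 m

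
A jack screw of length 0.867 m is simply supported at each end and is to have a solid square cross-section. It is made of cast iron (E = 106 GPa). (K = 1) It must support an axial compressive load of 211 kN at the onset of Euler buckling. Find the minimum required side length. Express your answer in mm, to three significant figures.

a ≈ 36.7 mm

L_e = K·L = 1 × 0.867 = 0.8670 m
Required I = P_cr·L_e²/(π²E) = 2.110×10^5 × 0.8670² / (π² × 1.06×10^11) = 1.516×10^-7 m⁴
I_req = 1.516×10^5 mm⁴
Solid square: I = a⁴/12  ⇒  a = (12I)^(1/4) = (12×1.516×10^5)^(1/4) = 36.7 mm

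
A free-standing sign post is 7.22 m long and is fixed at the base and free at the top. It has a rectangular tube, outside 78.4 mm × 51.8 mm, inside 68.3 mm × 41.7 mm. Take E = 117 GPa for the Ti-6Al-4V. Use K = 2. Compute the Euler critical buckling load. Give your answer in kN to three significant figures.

P_cr ≈ 2.74 kN

Weak-axis I_min = (h_o·b_o³ − h_i·b_i³)/12 with b_o = 51.8, b_i = 41.70 mm (shorter outer/inner sides).
I_min = (78.4×51.8³ − 68.30×41.70³)/12 = 4.954×10^5 mm⁴
I = 4.954×10^5 mm⁴ = 4.954×10^-7 m⁴
Effective length L_e = K·L = 2 × 7.22 = 14.44 m
P_cr = π²EI / L_e² = π² × 117×10⁹ × 4.954×10^-7 / 14.44² = 2.743×10^3 N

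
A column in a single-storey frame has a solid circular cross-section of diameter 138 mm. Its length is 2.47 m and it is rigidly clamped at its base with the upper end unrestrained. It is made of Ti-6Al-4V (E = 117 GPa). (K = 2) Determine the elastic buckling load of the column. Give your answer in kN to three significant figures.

I = πd⁴/64 = π×138⁴/64 = 1.780×10^7 mm⁴
I = 1.780×10^7 mm⁴ = 1.780×10^-5 m⁴
Effective length L_e = K·L = 2 × 2.47 = 4.940 m
P_cr = π²EI / L_e² = π² × 117×10⁹ × 1.780×10^-5 / 4.940² = 8.424×10^5 N

P_cr ≈ 842 kN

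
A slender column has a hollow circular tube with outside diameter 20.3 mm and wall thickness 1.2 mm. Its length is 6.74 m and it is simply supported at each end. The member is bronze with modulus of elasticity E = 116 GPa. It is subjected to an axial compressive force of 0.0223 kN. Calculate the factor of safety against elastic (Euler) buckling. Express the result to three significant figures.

n ≈ 3.73

Inner diameter d_i = 20.3 − 2×1.2 = 17.90 mm
I = π(d_o⁴ − d_i⁴)/64 = π(20.3⁴ − 17.90⁴)/64 = 3.296×10^3 mm⁴
I = 3.296×10^3 mm⁴ = 3.296×10^-9 m⁴
Effective length L_e = K·L = 1 × 6.74 = 6.740 m
P_cr = π²EI / L_e² = π² × 116×10⁹ × 3.296×10^-9 / 6.740² = 83.08 N
Factor of safety n = P_cr / P = 0.083079 / 0.0223 = 3.73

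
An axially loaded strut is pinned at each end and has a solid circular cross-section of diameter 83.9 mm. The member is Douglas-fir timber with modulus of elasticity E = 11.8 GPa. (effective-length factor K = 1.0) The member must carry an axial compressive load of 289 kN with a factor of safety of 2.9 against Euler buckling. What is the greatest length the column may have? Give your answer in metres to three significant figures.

I = πd⁴/64 = π×83.9⁴/64 = 2.432×10^6 mm⁴
I = 2.432×10^-6 m⁴
Required critical load P_cr = n·P = 2.9 × 289 = 838.1 kN = 8.381×10^5 N
From P_cr = π²EI/(K·L)²:  L = (1/K)·√(π²EI/P_cr) = (1/1)·√(π²×1.18×10^10×2.432×10^-6/8.381×10^5)
L = 0.581 m

L_max ≈ 0.581 m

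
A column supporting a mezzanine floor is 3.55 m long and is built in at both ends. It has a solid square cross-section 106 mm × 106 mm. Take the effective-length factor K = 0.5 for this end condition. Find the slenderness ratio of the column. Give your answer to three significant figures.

I = a⁴/12 = 106⁴/12 = 1.052×10^7 mm⁴
A = 1.124×10^4 mm²;  r_min = √(I/A) = √(1.052×10^7/1.124×10^4) = 30.60 mm
L_e = K·L = 0.5 × 3.55 m = 1.775 m = 1775.0 mm
λ = L_e / r_min = 1775.0 / 30.60 = 58.0

λ ≈ 58.0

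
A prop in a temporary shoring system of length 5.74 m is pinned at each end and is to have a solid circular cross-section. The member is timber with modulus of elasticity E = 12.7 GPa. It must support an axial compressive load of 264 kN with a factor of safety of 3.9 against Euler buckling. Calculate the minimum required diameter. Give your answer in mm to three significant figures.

d ≈ 272 mm

Required P_cr = n·P = 3.9 × 264 = 1030 kN
L_e = K·L = 1 × 5.74 = 5.740 m
Required I = P_cr·L_e²/(π²E) = 1.030×10^6 × 5.740² / (π² × 1.27×10^10) = 2.706×10^-4 m⁴
I_req = 2.706×10^8 mm⁴
Solid circle: I = πd⁴/64  ⇒  d = (64I/π)^(1/4) = (64×2.706×10^8/π)^(1/4) = 272 mm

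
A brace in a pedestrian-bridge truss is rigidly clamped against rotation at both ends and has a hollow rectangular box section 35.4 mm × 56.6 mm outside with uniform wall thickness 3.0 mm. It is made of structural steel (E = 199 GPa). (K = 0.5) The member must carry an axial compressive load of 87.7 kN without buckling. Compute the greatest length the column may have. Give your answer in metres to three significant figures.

L_max ≈ 3.02 m

Inner dimensions: h_i = 56.6 − 2×3.0 = 50.60 mm, b_i = 35.4 − 2×3.0 = 29.40 mm
Weak-axis I_min = (h_o·b_o³ − h_i·b_i³)/12 with b_o = 35.4, b_i = 29.40 mm (shorter outer/inner sides).
I_min = (56.6×35.4³ − 50.60×29.40³)/12 = 1.021×10^5 mm⁴
I = 1.021×10^-7 m⁴
At the buckling limit P_cr = P = 8.770×10^4 N
From P_cr = π²EI/(K·L)²:  L = (1/K)·√(π²EI/P_cr) = (1/0.5)·√(π²×1.99×10^11×1.021×10^-7/8.770×10^4)
L = 3.02 m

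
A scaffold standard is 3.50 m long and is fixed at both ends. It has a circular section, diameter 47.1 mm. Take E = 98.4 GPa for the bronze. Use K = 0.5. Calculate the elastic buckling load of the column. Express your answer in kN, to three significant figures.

I = πd⁴/64 = π×47.1⁴/64 = 2.416×10^5 mm⁴
I = 2.416×10^5 mm⁴ = 2.416×10^-7 m⁴
Effective length L_e = K·L = 0.5 × 3.50 = 1.750 m
P_cr = π²EI / L_e² = π² × 98.4×10⁹ × 2.416×10^-7 / 1.750² = 7.661×10^4 N

P_cr ≈ 76.6 kN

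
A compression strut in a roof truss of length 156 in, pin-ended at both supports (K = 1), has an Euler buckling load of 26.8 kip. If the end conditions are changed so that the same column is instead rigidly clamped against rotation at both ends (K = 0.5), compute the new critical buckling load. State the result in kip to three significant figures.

P_cr ≈ 107 kip

P_cr ∝ 1/K², so P_cr,new = P_cr,old × (K_old/K_new)² = 26.8 × (1/0.5)²
= 26.8 × 4.000 = 107 kip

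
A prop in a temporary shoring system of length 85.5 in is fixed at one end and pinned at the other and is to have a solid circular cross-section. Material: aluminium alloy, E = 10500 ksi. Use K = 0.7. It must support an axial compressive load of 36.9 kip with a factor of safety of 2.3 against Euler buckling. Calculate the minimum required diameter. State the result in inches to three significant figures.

Required P_cr = n·P = 2.3 × 36.9 = 84.87 kip
L_e = K·L = 0.7 × 85.5 = 59.85 in
Required I = P_cr·L_e²/(π²E) = 8.487×10^4 × 59.85² / (π² × 1.05×10^7) = 2.934 in⁴
Solid circle: I = πd⁴/64  ⇒  d = (64I/π)^(1/4) = (64×2.934/π)^(1/4) = 2.78 in

d ≈ 2.78 in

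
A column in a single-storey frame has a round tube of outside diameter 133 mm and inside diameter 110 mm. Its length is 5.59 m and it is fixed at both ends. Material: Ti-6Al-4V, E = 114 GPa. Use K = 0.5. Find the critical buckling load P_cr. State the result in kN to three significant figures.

P_cr ≈ 1180 kN

d_o = 133 mm, d_i = 110 mm
I = π(d_o⁴ − d_i⁴)/64 = π(133⁴ − 110.0⁴)/64 = 8.173×10^6 mm⁴
I = 8.173×10^6 mm⁴ = 8.173×10^-6 m⁴
Effective length L_e = K·L = 0.5 × 5.59 = 2.795 m
P_cr = π²EI / L_e² = π² × 114×10⁹ × 8.173×10^-6 / 2.795² = 1.177×10^6 N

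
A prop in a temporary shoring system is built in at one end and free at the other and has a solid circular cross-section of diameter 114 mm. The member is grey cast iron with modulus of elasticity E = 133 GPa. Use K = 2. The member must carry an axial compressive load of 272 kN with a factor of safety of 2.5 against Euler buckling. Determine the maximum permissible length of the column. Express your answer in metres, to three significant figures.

L_max ≈ 2.00 m

I = πd⁴/64 = π×114⁴/64 = 8.291×10^6 mm⁴
I = 8.291×10^-6 m⁴
Required critical load P_cr = n·P = 2.5 × 272 = 680.0 kN = 6.800×10^5 N
From P_cr = π²EI/(K·L)²:  L = (1/K)·√(π²EI/P_cr) = (1/2)·√(π²×1.33×10^11×8.291×10^-6/6.800×10^5)
L = 2.00 m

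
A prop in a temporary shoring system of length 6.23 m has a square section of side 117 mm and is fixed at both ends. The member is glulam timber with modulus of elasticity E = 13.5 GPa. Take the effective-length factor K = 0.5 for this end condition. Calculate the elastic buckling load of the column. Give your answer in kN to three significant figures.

I = a⁴/12 = 117⁴/12 = 1.562×10^7 mm⁴
I = 1.562×10^7 mm⁴ = 1.562×10^-5 m⁴
Effective length L_e = K·L = 0.5 × 6.23 = 3.115 m
P_cr = π²EI / L_e² = π² × 13.5×10⁹ × 1.562×10^-5 / 3.115² = 2.144×10^5 N

P_cr ≈ 214 kN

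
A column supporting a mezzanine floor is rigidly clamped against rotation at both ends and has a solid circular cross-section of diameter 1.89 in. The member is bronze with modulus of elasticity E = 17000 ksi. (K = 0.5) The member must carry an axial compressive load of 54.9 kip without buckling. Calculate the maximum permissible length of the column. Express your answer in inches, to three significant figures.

I = πd⁴/64 = π×1.89⁴/64 = 0.6264 in⁴
At the buckling limit P_cr = P = 5.490×10^4 lb
From P_cr = π²EI/(K·L)²:  L = (1/K)·√(π²EI/P_cr) = (1/0.5)·√(π²×1.70×10^7×0.6264/5.490×10^4)
L = 87.5 in

L_max ≈ 87.5 in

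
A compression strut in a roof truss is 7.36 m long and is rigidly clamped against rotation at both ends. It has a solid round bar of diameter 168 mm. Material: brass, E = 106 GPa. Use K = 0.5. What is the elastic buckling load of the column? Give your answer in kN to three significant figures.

I = πd⁴/64 = π×168⁴/64 = 3.910×10^7 mm⁴
I = 3.910×10^7 mm⁴ = 3.910×10^-5 m⁴
Effective length L_e = K·L = 0.5 × 7.36 = 3.680 m
P_cr = π²EI / L_e² = π² × 106×10⁹ × 3.910×10^-5 / 3.680² = 3.021×10^6 N

P_cr ≈ 3020 kN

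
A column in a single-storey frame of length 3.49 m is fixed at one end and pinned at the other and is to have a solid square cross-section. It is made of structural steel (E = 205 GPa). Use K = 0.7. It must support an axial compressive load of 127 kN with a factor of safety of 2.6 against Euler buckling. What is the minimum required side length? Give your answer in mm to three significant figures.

Required P_cr = n·P = 2.6 × 127 = 330.2 kN
L_e = K·L = 0.7 × 3.49 = 2.443 m
Required I = P_cr·L_e²/(π²E) = 3.302×10^5 × 2.443² / (π² × 2.05×10^11) = 9.740×10^-7 m⁴
I_req = 9.740×10^5 mm⁴
Solid square: I = a⁴/12  ⇒  a = (12I)^(1/4) = (12×9.740×10^5)^(1/4) = 58.5 mm

a ≈ 58.5 mm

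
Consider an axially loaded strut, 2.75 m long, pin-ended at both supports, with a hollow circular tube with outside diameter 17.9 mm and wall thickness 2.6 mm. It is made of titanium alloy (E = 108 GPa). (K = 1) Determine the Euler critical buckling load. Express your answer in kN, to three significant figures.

P_cr ≈ 0.530 kN

Inner diameter d_i = 17.9 − 2×2.6 = 12.70 mm
I = π(d_o⁴ − d_i⁴)/64 = π(17.9⁴ − 12.70⁴)/64 = 3.762×10^3 mm⁴
I = 3.762×10^3 mm⁴ = 3.762×10^-9 m⁴
Effective length L_e = K·L = 1 × 2.75 = 2.750 m
P_cr = π²EI / L_e² = π² × 108×10⁹ × 3.762×10^-9 / 2.750² = 530.3 N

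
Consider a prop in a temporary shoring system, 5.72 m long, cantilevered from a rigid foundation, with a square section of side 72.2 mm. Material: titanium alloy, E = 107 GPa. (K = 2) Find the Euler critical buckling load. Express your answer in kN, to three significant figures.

I = a⁴/12 = 72.2⁴/12 = 2.264×10^6 mm⁴
I = 2.264×10^6 mm⁴ = 2.264×10^-6 m⁴
Effective length L_e = K·L = 2 × 5.72 = 11.44 m
P_cr = π²EI / L_e² = π² × 107×10⁹ × 2.264×10^-6 / 11.44² = 1.827×10^4 N

P_cr ≈ 18.3 kN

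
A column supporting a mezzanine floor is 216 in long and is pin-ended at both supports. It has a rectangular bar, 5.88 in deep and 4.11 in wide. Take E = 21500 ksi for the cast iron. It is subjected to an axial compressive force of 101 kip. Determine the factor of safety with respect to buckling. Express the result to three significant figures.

Buckling occurs about the weak axis: I_min = h·b³/12 with b = 4.11 in (the shorter side).
I_min = 5.88×4.11³/12 = 34.02 in⁴
Effective length L_e = K·L = 1 × 216 = 216.0 in
P_cr = π²EI / L_e² = π² × 21500×10³ × 34.02 / 216.0² = 1.547×10^5 lb
Factor of safety n = P_cr / P = 154.72 / 101 = 1.53

n ≈ 1.53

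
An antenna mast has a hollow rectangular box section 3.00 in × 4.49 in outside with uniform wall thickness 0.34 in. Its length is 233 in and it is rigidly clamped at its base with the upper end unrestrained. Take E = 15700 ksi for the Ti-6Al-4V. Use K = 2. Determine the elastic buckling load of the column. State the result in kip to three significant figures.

P_cr ≈ 4.38 kip

Inner dimensions: h_i = 4.49 − 2×0.34 = 3.810 in, b_i = 3.00 − 2×0.34 = 2.320 in
Weak-axis I_min = (h_o·b_o³ − h_i·b_i³)/12 with b_o = 3.00, b_i = 2.320 in (shorter outer/inner sides).
I_min = (4.49×3.00³ − 3.810×2.320³)/12 = 6.138 in⁴
Effective length L_e = K·L = 2 × 233 = 466.0 in
P_cr = π²EI / L_e² = π² × 15700×10³ × 6.138 / 466.0² = 4.380×10^3 lb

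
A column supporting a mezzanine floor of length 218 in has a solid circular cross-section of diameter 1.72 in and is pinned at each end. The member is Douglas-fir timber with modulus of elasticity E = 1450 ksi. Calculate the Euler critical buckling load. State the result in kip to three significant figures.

P_cr ≈ 0.129 kip

I = πd⁴/64 = π×1.72⁴/64 = 0.4296 in⁴
Effective length L_e = K·L = 1 × 218 = 218.0 in
P_cr = π²EI / L_e² = π² × 1450×10³ × 0.4296 / 218.0² = 129.4 lb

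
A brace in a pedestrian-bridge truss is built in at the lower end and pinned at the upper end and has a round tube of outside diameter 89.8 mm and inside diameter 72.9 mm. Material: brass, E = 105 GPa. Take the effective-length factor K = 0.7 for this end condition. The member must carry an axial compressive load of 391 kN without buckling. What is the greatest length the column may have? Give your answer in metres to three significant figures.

L_max ≈ 3.13 m

d_o = 89.8 mm, d_i = 72.9 mm
I = π(d_o⁴ − d_i⁴)/64 = π(89.8⁴ − 72.90⁴)/64 = 1.806×10^6 mm⁴
I = 1.806×10^-6 m⁴
At the buckling limit P_cr = P = 3.910×10^5 N
From P_cr = π²EI/(K·L)²:  L = (1/K)·√(π²EI/P_cr) = (1/0.7)·√(π²×1.05×10^11×1.806×10^-6/3.910×10^5)
L = 3.13 m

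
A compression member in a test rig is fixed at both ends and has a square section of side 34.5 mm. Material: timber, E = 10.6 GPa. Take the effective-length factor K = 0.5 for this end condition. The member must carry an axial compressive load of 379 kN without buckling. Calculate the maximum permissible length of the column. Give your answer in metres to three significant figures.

L_max ≈ 0.361 m

I = a⁴/12 = 34.5⁴/12 = 1.181×10^5 mm⁴
I = 1.181×10^-7 m⁴
At the buckling limit P_cr = P = 3.790×10^5 N
From P_cr = π²EI/(K·L)²:  L = (1/K)·√(π²EI/P_cr) = (1/0.5)·√(π²×1.06×10^10×1.181×10^-7/3.790×10^5)
L = 0.361 m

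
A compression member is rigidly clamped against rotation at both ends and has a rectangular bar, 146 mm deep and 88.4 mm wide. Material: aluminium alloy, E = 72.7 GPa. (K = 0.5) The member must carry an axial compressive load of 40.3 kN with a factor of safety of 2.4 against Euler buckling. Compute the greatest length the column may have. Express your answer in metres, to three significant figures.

Buckling occurs about the weak axis: I_min = h·b³/12 with b = 88.4 mm (the shorter side).
I_min = 146×88.4³/12 = 8.405×10^6 mm⁴
I = 8.405×10^-6 m⁴
Required critical load P_cr = n·P = 2.4 × 40.3 = 96.72 kN = 9.672×10^4 N
From P_cr = π²EI/(K·L)²:  L = (1/K)·√(π²EI/P_cr) = (1/0.5)·√(π²×7.27×10^10×8.405×10^-6/9.672×10^4)
L = 15.8 m

L_max ≈ 15.8 m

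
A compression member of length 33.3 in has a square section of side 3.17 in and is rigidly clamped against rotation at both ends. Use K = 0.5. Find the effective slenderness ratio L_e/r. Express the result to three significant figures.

For a square r = a/√12 = 3.17/√12 = 0.9151 in
L_e = K·L = 0.5 × 33.3 = 16.65 in
λ = L_e / r_min = 16.650 / 0.9151 = 18.2

λ ≈ 18.2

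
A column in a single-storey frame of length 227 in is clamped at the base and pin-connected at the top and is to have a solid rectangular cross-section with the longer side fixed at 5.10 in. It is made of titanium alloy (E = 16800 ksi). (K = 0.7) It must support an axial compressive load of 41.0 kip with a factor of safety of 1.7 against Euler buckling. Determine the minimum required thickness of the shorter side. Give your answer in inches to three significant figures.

Required P_cr = n·P = 1.7 × 41.0 = 69.70 kip
L_e = K·L = 0.7 × 227 = 158.9 in
Required I = P_cr·L_e²/(π²E) = 6.970×10^4 × 158.9² / (π² × 1.68×10^7) = 10.61 in⁴
Rectangle, weak axis: I_min = h·b³/12 with h = 5.10 in fixed  ⇒  b = (12I/h)^(1/3) = 2.92 in

b ≈ 2.92 in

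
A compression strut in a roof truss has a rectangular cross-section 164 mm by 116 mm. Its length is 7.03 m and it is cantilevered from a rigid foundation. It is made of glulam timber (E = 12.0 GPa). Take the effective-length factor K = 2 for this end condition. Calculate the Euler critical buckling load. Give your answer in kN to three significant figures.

Buckling occurs about the weak axis: I_min = h·b³/12 with b = 116 mm (the shorter side).
I_min = 164×116³/12 = 2.133×10^7 mm⁴
I = 2.133×10^7 mm⁴ = 2.133×10^-5 m⁴
Effective length L_e = K·L = 2 × 7.03 = 14.06 m
P_cr = π²EI / L_e² = π² × 12.0×10⁹ × 2.133×10^-5 / 14.06² = 1.278×10^4 N

P_cr ≈ 12.8 kN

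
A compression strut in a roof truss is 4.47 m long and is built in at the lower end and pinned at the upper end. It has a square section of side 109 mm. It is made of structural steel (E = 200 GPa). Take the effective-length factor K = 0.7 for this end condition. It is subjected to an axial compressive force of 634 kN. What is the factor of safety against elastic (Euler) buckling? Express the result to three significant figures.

n ≈ 3.74

I = a⁴/12 = 109⁴/12 = 1.176×10^7 mm⁴
I = 1.176×10^7 mm⁴ = 1.176×10^-5 m⁴
Effective length L_e = K·L = 0.7 × 4.47 = 3.129 m
P_cr = π²EI / L_e² = π² × 200×10⁹ × 1.176×10^-5 / 3.129² = 2.372×10^6 N
Factor of safety n = P_cr / P = 2371.6 / 634 = 3.74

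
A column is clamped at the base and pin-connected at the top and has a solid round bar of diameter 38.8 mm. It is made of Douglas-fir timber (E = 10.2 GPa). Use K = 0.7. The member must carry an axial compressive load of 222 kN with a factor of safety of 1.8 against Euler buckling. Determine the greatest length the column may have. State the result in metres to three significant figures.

L_max ≈ 0.239 m

I = πd⁴/64 = π×38.8⁴/64 = 1.112×10^5 mm⁴
I = 1.112×10^-7 m⁴
Required critical load P_cr = n·P = 1.8 × 222 = 399.6 kN = 3.996×10^5 N
From P_cr = π²EI/(K·L)²:  L = (1/K)·√(π²EI/P_cr) = (1/0.7)·√(π²×1.02×10^10×1.112×10^-7/3.996×10^5)
L = 0.239 m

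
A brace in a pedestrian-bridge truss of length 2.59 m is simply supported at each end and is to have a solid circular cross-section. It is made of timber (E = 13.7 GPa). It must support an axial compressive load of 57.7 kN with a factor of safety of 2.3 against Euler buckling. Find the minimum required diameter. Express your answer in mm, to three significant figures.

d ≈ 108 mm

Required P_cr = n·P = 2.3 × 57.7 = 132.7 kN
L_e = K·L = 1 × 2.59 = 2.590 m
Required I = P_cr·L_e²/(π²E) = 1.327×10^5 × 2.590² / (π² × 1.37×10^10) = 6.584×10^-6 m⁴
I_req = 6.584×10^6 mm⁴
Solid circle: I = πd⁴/64  ⇒  d = (64I/π)^(1/4) = (64×6.584×10^6/π)^(1/4) = 108 mm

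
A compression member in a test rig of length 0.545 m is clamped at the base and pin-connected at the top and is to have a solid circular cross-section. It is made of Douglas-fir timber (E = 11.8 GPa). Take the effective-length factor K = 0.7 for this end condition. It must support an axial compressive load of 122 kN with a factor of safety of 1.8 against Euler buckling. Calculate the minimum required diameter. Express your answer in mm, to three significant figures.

Required P_cr = n·P = 1.8 × 122 = 219.6 kN
L_e = K·L = 0.7 × 0.545 = 0.3815 m
Required I = P_cr·L_e²/(π²E) = 2.196×10^5 × 0.3815² / (π² × 1.18×10^10) = 2.744×10^-7 m⁴
I_req = 2.744×10^5 mm⁴
Solid circle: I = πd⁴/64  ⇒  d = (64I/π)^(1/4) = (64×2.744×10^5/π)^(1/4) = 48.6 mm

d ≈ 48.6 mm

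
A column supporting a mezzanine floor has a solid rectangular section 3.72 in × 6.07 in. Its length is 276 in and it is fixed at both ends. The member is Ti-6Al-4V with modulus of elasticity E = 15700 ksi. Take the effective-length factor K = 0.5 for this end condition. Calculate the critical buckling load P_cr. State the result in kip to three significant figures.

Buckling occurs about the weak axis: I_min = h·b³/12 with b = 3.72 in (the shorter side).
I_min = 6.07×3.72³/12 = 26.04 in⁴
Effective length L_e = K·L = 0.5 × 276 = 138.0 in
P_cr = π²EI / L_e² = π² × 15700×10³ × 26.04 / 138.0² = 2.119×10^5 lb

P_cr ≈ 212 kip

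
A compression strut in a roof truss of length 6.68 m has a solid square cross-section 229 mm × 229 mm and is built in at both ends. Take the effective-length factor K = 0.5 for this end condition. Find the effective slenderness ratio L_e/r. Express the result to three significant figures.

λ ≈ 50.5

For a square r = a/√12 = 229/√12 = 66.11 mm
L_e = K·L = 0.5 × 6.68 m = 3.340 m = 3340.0 mm
λ = L_e / r_min = 3340.0 / 66.11 = 50.5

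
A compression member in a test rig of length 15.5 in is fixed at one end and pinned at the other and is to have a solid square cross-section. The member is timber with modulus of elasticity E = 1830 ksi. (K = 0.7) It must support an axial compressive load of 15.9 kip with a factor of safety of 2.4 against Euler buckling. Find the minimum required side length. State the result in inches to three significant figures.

Required P_cr = n·P = 2.4 × 15.9 = 38.16 kip
L_e = K·L = 0.7 × 15.5 = 10.85 in
Required I = P_cr·L_e²/(π²E) = 3.816×10^4 × 10.85² / (π² × 1.83×10^6) = 0.2487 in⁴
Solid square: I = a⁴/12  ⇒  a = (12I)^(1/4) = (12×0.2487)^(1/4) = 1.31 in

a ≈ 1.31 in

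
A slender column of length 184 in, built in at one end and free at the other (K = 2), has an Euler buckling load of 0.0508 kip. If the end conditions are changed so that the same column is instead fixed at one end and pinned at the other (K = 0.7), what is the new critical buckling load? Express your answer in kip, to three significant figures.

P_cr ∝ 1/K², so P_cr,new = P_cr,old × (K_old/K_new)² = 0.0508 × (2/0.7)²
= 0.0508 × 8.163 = 0.415 kip

P_cr ≈ 0.415 kip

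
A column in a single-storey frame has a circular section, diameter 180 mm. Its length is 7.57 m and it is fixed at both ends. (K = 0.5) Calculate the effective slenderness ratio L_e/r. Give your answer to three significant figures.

For a solid circle r = d/4 = 180/4 = 45.00 mm
L_e = K·L = 0.5 × 7.57 m = 3.785 m = 3785.0 mm
λ = L_e / r_min = 3785.0 / 45.00 = 84.1

λ ≈ 84.1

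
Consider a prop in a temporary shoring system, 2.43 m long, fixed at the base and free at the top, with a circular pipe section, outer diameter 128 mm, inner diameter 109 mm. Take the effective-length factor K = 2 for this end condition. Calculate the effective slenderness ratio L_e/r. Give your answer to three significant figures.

d_o = 128 mm, d_i = 109 mm
I = π(d_o⁴ − d_i⁴)/64 = π(128⁴ − 109.0⁴)/64 = 6.248×10^6 mm⁴
A = 3.537×10^3 mm²;  r_min = √(I/A) = √(6.248×10^6/3.537×10^3) = 42.03 mm
L_e = K·L = 2 × 2.43 m = 4.860 m = 4860.0 mm
λ = L_e / r_min = 4860.0 / 42.03 = 116

λ ≈ 116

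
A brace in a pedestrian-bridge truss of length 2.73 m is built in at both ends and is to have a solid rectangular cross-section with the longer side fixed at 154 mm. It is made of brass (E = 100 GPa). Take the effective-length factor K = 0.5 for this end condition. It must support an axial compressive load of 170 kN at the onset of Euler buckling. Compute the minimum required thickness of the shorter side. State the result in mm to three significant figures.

L_e = K·L = 0.5 × 2.73 = 1.365 m
Required I = P_cr·L_e²/(π²E) = 1.700×10^5 × 1.365² / (π² × 1.00×10^11) = 3.209×10^-7 m⁴
I_req = 3.209×10^5 mm⁴
Rectangle, weak axis: I_min = h·b³/12 with h = 154 mm fixed  ⇒  b = (12I/h)^(1/3) = 29.2 mm

b ≈ 29.2 mm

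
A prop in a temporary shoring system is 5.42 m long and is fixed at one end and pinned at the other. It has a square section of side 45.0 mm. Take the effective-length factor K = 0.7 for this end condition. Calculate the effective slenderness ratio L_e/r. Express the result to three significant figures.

For a square r = a/√12 = 45.0/√12 = 12.99 mm
L_e = K·L = 0.7 × 5.42 m = 3.794 m = 3794.0 mm
λ = L_e / r_min = 3794.0 / 12.99 = 292

λ ≈ 292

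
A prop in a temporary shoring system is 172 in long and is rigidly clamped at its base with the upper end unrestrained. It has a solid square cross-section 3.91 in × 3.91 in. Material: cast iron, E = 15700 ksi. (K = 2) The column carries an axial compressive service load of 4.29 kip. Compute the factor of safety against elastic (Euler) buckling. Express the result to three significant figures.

n ≈ 5.94

I = a⁴/12 = 3.91⁴/12 = 19.48 in⁴
Effective length L_e = K·L = 2 × 172 = 344.0 in
P_cr = π²EI / L_e² = π² × 15700×10³ × 19.48 / 344.0² = 2.550×10^4 lb
Factor of safety n = P_cr / P = 25.504 / 4.29 = 5.94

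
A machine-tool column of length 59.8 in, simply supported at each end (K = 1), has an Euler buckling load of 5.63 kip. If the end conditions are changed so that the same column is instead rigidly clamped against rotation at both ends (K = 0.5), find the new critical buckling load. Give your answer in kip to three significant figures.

P_cr ∝ 1/K², so P_cr,new = P_cr,old × (K_old/K_new)² = 5.63 × (1/0.5)²
= 5.63 × 4.000 = 22.5 kip

P_cr ≈ 22.5 kip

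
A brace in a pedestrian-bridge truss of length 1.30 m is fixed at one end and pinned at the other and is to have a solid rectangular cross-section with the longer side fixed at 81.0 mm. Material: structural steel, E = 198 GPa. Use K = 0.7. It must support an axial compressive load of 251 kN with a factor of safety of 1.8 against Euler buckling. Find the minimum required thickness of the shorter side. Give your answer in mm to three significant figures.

Required P_cr = n·P = 1.8 × 251 = 451.8 kN
L_e = K·L = 0.7 × 1.30 = 0.9100 m
Required I = P_cr·L_e²/(π²E) = 4.518×10^5 × 0.9100² / (π² × 1.98×10^11) = 1.915×10^-7 m⁴
I_req = 1.915×10^5 mm⁴
Rectangle, weak axis: I_min = h·b³/12 with h = 81.0 mm fixed  ⇒  b = (12I/h)^(1/3) = 30.5 mm

b ≈ 30.5 mm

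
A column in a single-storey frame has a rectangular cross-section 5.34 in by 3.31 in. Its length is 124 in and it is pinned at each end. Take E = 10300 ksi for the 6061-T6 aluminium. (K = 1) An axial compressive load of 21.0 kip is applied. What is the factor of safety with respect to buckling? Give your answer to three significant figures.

Buckling occurs about the weak axis: I_min = h·b³/12 with b = 3.31 in (the shorter side).
I_min = 5.34×3.31³/12 = 16.14 in⁴
Effective length L_e = K·L = 1 × 124 = 124.0 in
P_cr = π²EI / L_e² = π² × 10300×10³ × 16.14 / 124.0² = 1.067×10^5 lb
Factor of safety n = P_cr / P = 106.69 / 21.0 = 5.08

n ≈ 5.08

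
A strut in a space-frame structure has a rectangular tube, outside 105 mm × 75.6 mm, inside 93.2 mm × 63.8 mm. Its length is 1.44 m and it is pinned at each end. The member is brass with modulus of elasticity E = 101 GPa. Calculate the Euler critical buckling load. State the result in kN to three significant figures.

P_cr ≈ 848 kN

Weak-axis I_min = (h_o·b_o³ − h_i·b_i³)/12 with b_o = 75.6, b_i = 63.80 mm (shorter outer/inner sides).
I_min = (105×75.6³ − 93.20×63.80³)/12 = 1.764×10^6 mm⁴
I = 1.764×10^6 mm⁴ = 1.764×10^-6 m⁴
Effective length L_e = K·L = 1 × 1.44 = 1.440 m
P_cr = π²EI / L_e² = π² × 101×10⁹ × 1.764×10^-6 / 1.440² = 8.479×10^5 N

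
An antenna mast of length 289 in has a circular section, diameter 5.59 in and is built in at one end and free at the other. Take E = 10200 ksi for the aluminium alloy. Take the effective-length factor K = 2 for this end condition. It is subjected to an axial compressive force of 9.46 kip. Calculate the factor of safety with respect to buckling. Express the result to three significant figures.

I = πd⁴/64 = π×5.59⁴/64 = 47.93 in⁴
Effective length L_e = K·L = 2 × 289 = 578.0 in
P_cr = π²EI / L_e² = π² × 10200×10³ × 47.93 / 578.0² = 1.444×10^4 lb
Factor of safety n = P_cr / P = 14.443 / 9.46 = 1.53

n ≈ 1.53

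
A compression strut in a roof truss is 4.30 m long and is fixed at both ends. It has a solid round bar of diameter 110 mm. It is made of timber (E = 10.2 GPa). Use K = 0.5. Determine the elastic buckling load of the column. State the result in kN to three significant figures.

P_cr ≈ 157 kN

I = πd⁴/64 = π×110⁴/64 = 7.187×10^6 mm⁴
I = 7.187×10^6 mm⁴ = 7.187×10^-6 m⁴
Effective length L_e = K·L = 0.5 × 4.30 = 2.150 m
P_cr = π²EI / L_e² = π² × 10.2×10⁹ × 7.187×10^-6 / 2.150² = 1.565×10^5 N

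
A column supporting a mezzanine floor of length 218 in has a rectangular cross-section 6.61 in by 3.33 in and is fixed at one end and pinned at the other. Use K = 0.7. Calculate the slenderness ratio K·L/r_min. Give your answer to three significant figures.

Buckling occurs about the weak axis: I_min = h·b³/12 with b = 3.33 in (the shorter side).
I_min = 6.61×3.33³/12 = 20.34 in⁴
A = 22.01 in²;  r_min = √(I/A) = √(20.34/22.01) = 0.9613 in
L_e = K·L = 0.7 × 218 = 152.6 in
λ = L_e / r_min = 152.60 / 0.9613 = 159

λ ≈ 159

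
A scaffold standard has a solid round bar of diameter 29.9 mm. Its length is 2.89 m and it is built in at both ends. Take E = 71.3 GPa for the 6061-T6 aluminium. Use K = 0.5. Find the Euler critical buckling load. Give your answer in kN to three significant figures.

P_cr ≈ 13.2 kN

I = πd⁴/64 = π×29.9⁴/64 = 3.923×10^4 mm⁴
I = 3.923×10^4 mm⁴ = 3.923×10^-8 m⁴
Effective length L_e = K·L = 0.5 × 2.89 = 1.445 m
P_cr = π²EI / L_e² = π² × 71.3×10⁹ × 3.923×10^-8 / 1.445² = 1.322×10^4 N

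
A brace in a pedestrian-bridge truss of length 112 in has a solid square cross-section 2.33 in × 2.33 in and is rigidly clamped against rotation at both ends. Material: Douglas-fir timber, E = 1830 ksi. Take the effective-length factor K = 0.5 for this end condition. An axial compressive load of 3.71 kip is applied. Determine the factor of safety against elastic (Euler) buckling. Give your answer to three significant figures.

I = a⁴/12 = 2.33⁴/12 = 2.456 in⁴
Effective length L_e = K·L = 0.5 × 112 = 56.00 in
P_cr = π²EI / L_e² = π² × 1830×10³ × 2.456 / 56.00² = 1.415×10^4 lb
Factor of safety n = P_cr / P = 14.145 / 3.71 = 3.81

n ≈ 3.81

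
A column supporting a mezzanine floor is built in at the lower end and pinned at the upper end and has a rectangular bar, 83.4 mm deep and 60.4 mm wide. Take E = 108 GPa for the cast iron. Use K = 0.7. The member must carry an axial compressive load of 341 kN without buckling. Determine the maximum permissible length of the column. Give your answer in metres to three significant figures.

L_max ≈ 3.13 m

Buckling occurs about the weak axis: I_min = h·b³/12 with b = 60.4 mm (the shorter side).
I_min = 83.4×60.4³/12 = 1.531×10^6 mm⁴
I = 1.531×10^-6 m⁴
At the buckling limit P_cr = P = 3.410×10^5 N
From P_cr = π²EI/(K·L)²:  L = (1/K)·√(π²EI/P_cr) = (1/0.7)·√(π²×1.08×10^11×1.531×10^-6/3.410×10^5)
L = 3.13 m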